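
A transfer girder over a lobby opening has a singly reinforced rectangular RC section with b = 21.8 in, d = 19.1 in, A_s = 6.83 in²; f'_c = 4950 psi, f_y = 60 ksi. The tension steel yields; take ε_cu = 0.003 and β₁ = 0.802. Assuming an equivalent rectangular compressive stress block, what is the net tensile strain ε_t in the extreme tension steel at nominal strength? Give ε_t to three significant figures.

ε_t ≈ 0.00729

a = A_s f_y/(0.85 f'_c b) = 4.468 in.
β₁ = 0.802, so c = a/β₁ = 4.468/0.802 = 5.571 in.
From the linear strain diagram with ε_cu = 0.003: ε_t = 0.003 (d − c)/c = 0.003 × (19.1 − 5.571)/5.571 = 0.00729.
Since ε_t ≥ 0.005, the section is tension-controlled.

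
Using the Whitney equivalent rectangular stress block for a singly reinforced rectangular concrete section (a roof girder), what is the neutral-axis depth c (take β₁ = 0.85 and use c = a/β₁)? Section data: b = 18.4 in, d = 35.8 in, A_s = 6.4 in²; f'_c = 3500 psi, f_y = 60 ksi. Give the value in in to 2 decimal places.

c ≈ 8.25 in

T = A_s f_y = 6.4 × 60 = 384 kips.
a = T/(0.85 f'_c b) = 384/(0.85 × 3.5 × 18.4) = 7.0150 in.
With β₁ = 0.85, c = a/β₁ = 7.0150/0.85 = 8.25 in.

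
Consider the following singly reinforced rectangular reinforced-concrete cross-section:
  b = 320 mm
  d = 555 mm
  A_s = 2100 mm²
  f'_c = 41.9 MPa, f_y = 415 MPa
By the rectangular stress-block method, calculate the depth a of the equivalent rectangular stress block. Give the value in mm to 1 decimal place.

a ≈ 76.5 mm

T = A_s f_y = 2100 × 415 = 871500 N = 871.5 kN.
Setting C = 0.85 f'_c a b equal to T: a = 871500/(0.85 × 41.9 × 320) = 76.5 mm.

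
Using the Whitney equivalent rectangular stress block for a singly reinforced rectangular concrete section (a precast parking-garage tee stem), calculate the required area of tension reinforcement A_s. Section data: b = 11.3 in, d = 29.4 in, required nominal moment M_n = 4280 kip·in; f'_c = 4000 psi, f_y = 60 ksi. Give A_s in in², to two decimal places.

From M_n = 0.85 f'_c a b (d − a/2):
a = d − √(d² − 2M_n/(0.85 f'_c b)) = 29.4 − √(29.4² − 2 × 4280/(0.85 × 4 × 11.3)) = 4.071 in.
A_s = 0.85 f'_c a b / f_y = 0.85 × 4 × 4.071 × 11.3 / 60 = 2.607 in².

A_s ≈ 2.61 in²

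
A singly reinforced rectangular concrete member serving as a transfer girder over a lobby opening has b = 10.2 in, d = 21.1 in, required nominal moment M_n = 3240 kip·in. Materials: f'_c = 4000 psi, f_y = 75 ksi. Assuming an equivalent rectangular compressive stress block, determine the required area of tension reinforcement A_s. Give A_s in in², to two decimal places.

From M_n = 0.85 f'_c a b (d − a/2):
a = d − √(d² − 2M_n/(0.85 f'_c b)) = 21.1 − √(21.1² − 2 × 3240/(0.85 × 4 × 10.2)) = 5.026 in.
A_s = 0.85 f'_c a b / f_y = 0.85 × 4 × 5.026 × 10.2 / 75 = 2.324 in².

A_s ≈ 2.32 in²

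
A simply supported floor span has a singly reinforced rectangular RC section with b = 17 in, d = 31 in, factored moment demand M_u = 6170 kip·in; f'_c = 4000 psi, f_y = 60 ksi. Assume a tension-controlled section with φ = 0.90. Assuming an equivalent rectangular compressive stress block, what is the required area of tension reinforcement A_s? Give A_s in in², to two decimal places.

M_n = M_u/φ = 6170/0.90 = 6855.56 kip·in.
From M_n = 0.85 f'_c a b (d − a/2):
a = d − √(d² − 2M_n/(0.85 f'_c b)) = 31 − √(31² − 2 × 6855.56/(0.85 × 4 × 17)) = 4.097 in.
A_s = 0.85 f'_c a b / f_y = 0.85 × 4 × 4.097 × 17 / 60 = 3.947 in².

A_s ≈ 3.95 in²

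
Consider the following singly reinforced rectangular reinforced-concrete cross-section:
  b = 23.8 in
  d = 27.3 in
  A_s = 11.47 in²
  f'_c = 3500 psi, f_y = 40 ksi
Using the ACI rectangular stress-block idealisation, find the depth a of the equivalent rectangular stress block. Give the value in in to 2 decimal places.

T = A_s f_y = 11.47 × 40 = 458.8 kips.
a = T/(0.85 f'_c b) = 458.8/(0.85 × 3.5 × 23.8) = 6.48 in.

a ≈ 6.48 in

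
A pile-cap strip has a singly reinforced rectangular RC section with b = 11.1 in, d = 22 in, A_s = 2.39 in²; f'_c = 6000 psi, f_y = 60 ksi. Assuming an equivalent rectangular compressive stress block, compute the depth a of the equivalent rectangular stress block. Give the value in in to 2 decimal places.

T = A_s f_y = 2.39 × 60 = 143.4 kips.
a = T/(0.85 f'_c b) = 143.4/(0.85 × 6 × 11.1) = 2.53 in.

a ≈ 2.53 in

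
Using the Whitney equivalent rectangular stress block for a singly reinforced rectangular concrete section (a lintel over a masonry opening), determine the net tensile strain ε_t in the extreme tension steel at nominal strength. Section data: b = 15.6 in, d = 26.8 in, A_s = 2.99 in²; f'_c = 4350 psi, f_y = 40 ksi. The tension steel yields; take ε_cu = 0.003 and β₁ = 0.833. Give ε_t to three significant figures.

ε_t ≈ 0.0293

a = A_s f_y/(0.85 f'_c b) = 2.073 in.
β₁ = 0.833, so c = a/β₁ = 2.073/0.833 = 2.489 in.
From the linear strain diagram with ε_cu = 0.003: ε_t = 0.003 (d − c)/c = 0.003 × (26.8 − 2.489)/2.489 = 0.0293.
Since ε_t ≥ 0.005, the section is tension-controlled.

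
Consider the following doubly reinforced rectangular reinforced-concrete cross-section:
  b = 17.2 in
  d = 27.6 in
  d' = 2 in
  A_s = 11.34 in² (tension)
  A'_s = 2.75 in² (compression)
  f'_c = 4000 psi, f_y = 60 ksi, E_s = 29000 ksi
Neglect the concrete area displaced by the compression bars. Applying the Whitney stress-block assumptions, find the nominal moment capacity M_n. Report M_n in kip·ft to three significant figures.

Assume both steels yield.
a = (A_s − A'_s) f_y/(0.85 f'_c b) = (11.34 − 2.75) × 60/(0.85 × 4 × 17.2) = 8.813 in.
c = a/β₁ = 8.813/0.85 = 10.368 in; ε'_s = 0.003(c − d')/c = 0.0024 ≥ ε_y = 0.0021, so the compression steel yields.
M_n = (A_s − A'_s) f_y (d − a/2) + A'_s f_y (d − d') = 515.4 × (27.6 − 4.4065) + 165 × (27.6 − 2) = 11953.9 + 4224.0 = 16177.9 kip·in = 16177.9/12 = 1348.16 kip·ft.

M_n ≈ 1350 kip·ft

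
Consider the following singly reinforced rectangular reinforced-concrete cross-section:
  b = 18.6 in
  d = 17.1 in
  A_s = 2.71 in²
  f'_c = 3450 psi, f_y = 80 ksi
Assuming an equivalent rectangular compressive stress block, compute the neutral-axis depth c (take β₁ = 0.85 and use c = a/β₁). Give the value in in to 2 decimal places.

T = A_s f_y = 2.71 × 80 = 216.8 kips.
a = T/(0.85 f'_c b) = 216.8/(0.85 × 3.45 × 18.6) = 3.9747 in.
With β₁ = 0.85, c = a/β₁ = 3.9747/0.85 = 4.68 in.

c ≈ 4.68 in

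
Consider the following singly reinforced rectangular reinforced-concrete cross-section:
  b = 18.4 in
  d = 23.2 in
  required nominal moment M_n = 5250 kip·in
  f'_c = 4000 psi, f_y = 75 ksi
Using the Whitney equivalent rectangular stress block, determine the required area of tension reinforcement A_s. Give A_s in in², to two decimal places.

From M_n = 0.85 f'_c a b (d − a/2):
a = d − √(d² − 2M_n/(0.85 f'_c b)) = 23.2 − √(23.2² − 2 × 5250/(0.85 × 4 × 18.4)) = 3.954 in.
A_s = 0.85 f'_c a b / f_y = 0.85 × 4 × 3.954 × 18.4 / 75 = 3.298 in².

A_s ≈ 3.30 in²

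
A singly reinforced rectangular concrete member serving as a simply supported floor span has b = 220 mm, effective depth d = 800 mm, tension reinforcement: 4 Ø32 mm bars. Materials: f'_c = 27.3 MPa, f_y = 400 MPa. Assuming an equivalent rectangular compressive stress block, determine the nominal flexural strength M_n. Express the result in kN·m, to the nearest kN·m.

A_s = 4 × 804 = 3216 mm².
T = A_s f_y = 3216 × 400 = 1286400 N = 1286.4 kN.
From C = T: a = T/(0.85 f'_c b) = 1286400/(0.85 × 27.3 × 220) = 251.98 mm.
M_n = T(d − a/2) = 1286.4 kN × (800 − 125.99) mm = 867.05 kN·m.

M_n ≈ 867 kN·m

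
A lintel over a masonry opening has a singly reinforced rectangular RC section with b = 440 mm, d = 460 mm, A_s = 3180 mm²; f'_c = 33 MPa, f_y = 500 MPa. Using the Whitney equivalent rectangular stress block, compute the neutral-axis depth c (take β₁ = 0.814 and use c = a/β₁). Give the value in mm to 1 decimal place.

T = A_s f_y = 3180 × 500 = 1590000 N = 1590 kN.
Setting C = 0.85 f'_c a b equal to T: a = 1590000/(0.85 × 33 × 440) = 128.828 mm.
With β₁ = 0.814, c = a/β₁ = 128.828/0.814 = 158.3 mm.

c ≈ 158.3 mm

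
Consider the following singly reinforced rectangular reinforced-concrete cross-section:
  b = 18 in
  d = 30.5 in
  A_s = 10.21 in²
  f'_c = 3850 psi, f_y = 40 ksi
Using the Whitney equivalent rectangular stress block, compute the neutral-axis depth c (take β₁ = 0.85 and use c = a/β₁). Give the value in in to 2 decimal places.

T = A_s f_y = 10.21 × 40 = 408.4 kips.
a = T/(0.85 f'_c b) = 408.4/(0.85 × 3.85 × 18) = 6.9332 in.
With β₁ = 0.85, c = a/β₁ = 6.9332/0.85 = 8.16 in.

c ≈ 8.16 in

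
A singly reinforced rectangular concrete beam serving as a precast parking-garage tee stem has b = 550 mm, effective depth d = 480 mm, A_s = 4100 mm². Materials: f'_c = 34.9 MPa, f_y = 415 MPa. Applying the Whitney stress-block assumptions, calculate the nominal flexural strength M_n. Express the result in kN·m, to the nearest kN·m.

T = A_s f_y = 4100 × 415 = 1701500 N = 1701.5 kN.
From C = T: a = T/(0.85 f'_c b) = 1701500/(0.85 × 34.9 × 550) = 104.29 mm.
M_n = T(d − a/2) = 1701.5 kN × (480 − 52.145) mm = 728.00 kN·m.

M_n ≈ 728 kN·m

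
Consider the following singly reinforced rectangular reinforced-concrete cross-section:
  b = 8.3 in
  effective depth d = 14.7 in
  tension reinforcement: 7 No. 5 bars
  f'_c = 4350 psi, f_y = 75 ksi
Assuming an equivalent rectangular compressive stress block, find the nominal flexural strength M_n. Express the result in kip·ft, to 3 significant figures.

A_s = 7 × 0.31 = 2.17 in².
T = A_s f_y = 2.17 × 75 = 162.75 kips.
a = T/(0.85 f'_c b) = 162.75/(0.85 × 4.35 × 8.3) = 5.303 in.
M_n = T(d − a/2) = 162.75 × (14.7 − 2.6515) = 1960.9 kip·in = 1960.9/12 = 163.41 kip·ft.

M_n ≈ 163 kip·ft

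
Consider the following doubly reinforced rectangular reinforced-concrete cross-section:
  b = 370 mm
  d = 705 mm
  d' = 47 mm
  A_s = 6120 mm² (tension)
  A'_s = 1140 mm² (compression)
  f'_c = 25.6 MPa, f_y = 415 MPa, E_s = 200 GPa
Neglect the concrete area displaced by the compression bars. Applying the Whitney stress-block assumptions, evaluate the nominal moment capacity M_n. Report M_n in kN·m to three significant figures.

Assume both tension and compression steel yield.
Net tension couple steel: A_s − A'_s = 4980 mm².
a = (A_s − A'_s) f_y / (0.85 f'_c b) = 2066700/(0.85 × 25.6 × 370) = 256.69 mm.
c = a/β₁ = 256.69/0.85 = 301.99 mm; ε'_s = 0.003(c − d')/c = 0.0025 ≥ f_y/E_s = 0.0021, so compression steel does yield.
M_n = (A_s − A'_s) f_y (d − a/2) + A'_s f_y (d − d') = [2066700 × (705 − 128.345) + 473100 × (705 − 47)] × 10⁻⁶ = 1191.77 + 311.30 = 1503.07 kN·m.

M_n ≈ 1500 kN·m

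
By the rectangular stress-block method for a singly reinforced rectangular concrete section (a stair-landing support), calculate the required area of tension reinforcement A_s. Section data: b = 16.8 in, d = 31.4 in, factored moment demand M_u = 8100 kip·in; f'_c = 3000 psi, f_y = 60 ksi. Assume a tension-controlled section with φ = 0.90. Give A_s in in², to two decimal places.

M_n = M_u/φ = 8100/0.90 = 9000 kip·in.
From M_n = 0.85 f'_c a b (d − a/2):
a = d − √(d² − 2M_n/(0.85 f'_c b)) = 31.4 − √(31.4² − 2 × 9000/(0.85 × 3 × 16.8)) = 7.614 in.
A_s = 0.85 f'_c a b / f_y = 0.85 × 3 × 7.614 × 16.8 / 60 = 5.436 in².

A_s ≈ 5.44 in²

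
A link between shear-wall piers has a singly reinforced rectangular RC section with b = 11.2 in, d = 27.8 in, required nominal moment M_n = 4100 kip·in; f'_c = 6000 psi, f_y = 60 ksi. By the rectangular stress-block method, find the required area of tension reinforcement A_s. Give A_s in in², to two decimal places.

From M_n = 0.85 f'_c a b (d − a/2):
a = d − √(d² − 2M_n/(0.85 f'_c b)) = 27.8 − √(27.8² − 2 × 4100/(0.85 × 6 × 11.2)) = 2.714 in.
A_s = 0.85 f'_c a b / f_y = 0.85 × 6 × 2.714 × 11.2 / 60 = 2.584 in².

A_s ≈ 2.58 in²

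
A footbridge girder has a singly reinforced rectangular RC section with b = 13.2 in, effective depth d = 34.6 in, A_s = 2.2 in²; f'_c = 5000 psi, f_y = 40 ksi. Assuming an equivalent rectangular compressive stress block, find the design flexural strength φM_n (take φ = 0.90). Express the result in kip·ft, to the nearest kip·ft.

φM_n ≈ 223 kip·ft

T = A_s f_y = 2.2 × 40 = 88 kips.
a = T/(0.85 f'_c b) = 88/(0.85 × 5 × 13.2) = 1.569 in.
M_n = T(d − a/2) = 88 × (34.6 − 0.7845) = 2975.8 kip·in = 2975.8/12 = 247.98 kip·ft.
φM_n = 0.90 × 247.98 = 223.18 kip·ft.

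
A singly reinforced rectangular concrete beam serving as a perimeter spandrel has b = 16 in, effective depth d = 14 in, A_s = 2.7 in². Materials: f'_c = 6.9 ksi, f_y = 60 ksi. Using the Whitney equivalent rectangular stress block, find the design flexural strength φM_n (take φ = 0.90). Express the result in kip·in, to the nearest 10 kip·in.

T = A_s f_y = 2.7 × 60 = 162 kips.
a = T/(0.85 f'_c b) = 162/(0.85 × 6.9 × 16) = 1.726 in.
M_n = T(d − a/2) = 162 × (14 − 0.863) = 2128.2 kip·in.
φM_n = 0.90 × 2128.2 = 1915.4 kip·in.

φM_n ≈ 1920 kip·in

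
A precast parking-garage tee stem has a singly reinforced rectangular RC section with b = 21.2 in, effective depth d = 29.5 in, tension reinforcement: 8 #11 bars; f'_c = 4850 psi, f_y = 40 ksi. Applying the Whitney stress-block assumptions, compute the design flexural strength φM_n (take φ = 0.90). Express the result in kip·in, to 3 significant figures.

A_s = 8 × 1.56 = 12.48 in².
T = A_s f_y = 12.48 × 40 = 499.2 kips.
a = T/(0.85 f'_c b) = 499.2/(0.85 × 4.85 × 21.2) = 5.712 in.
M_n = T(d − a/2) = 499.2 × (29.5 − 2.856) = 13300.7 kip·in.
φM_n = 0.90 × 13300.7 = 11970.6 kip·in.

φM_n ≈ 12000 kip·in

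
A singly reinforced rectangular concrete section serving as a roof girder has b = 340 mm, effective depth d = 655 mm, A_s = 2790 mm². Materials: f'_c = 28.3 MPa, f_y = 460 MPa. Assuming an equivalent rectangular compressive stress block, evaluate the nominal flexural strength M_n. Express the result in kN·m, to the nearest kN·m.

T = A_s f_y = 2790 × 460 = 1283400 N = 1283.4 kN.
From C = T: a = T/(0.85 f'_c b) = 1283400/(0.85 × 28.3 × 340) = 156.92 mm.
M_n = T(d − a/2) = 1283.4 kN × (655 − 78.46) mm = 739.93 kN·m.

M_n ≈ 740 kN·m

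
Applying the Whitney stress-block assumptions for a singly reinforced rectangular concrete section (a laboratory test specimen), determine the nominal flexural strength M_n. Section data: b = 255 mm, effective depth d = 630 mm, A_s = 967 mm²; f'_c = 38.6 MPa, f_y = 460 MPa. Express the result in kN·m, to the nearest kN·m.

M_n ≈ 268 kN·m

T = A_s f_y = 967 × 460 = 444820 N = 444.82 kN.
From C = T: a = T/(0.85 f'_c b) = 444820/(0.85 × 38.6 × 255) = 53.17 mm.
M_n = T(d − a/2) = 444.82 kN × (630 − 26.585) mm = 268.41 kN·m.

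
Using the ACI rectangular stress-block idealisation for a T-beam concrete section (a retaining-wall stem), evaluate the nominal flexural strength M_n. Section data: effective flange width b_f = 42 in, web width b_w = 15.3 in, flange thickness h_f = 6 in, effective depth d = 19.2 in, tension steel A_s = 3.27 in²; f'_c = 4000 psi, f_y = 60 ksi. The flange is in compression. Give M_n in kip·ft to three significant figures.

Tension: T = A_s f_y = 3.27 × 60 = 196.2 kips.
Try a within the flange: a = T/(0.85 f'_c b_f) = 196.2/(0.85 × 4 × 42) = 1.374 in.
Since a = 1.374 ≤ h_f = 6 in, the stress block lies entirely in the flange; analyse as a rectangular beam of width b_f.
M_n = T(d − a/2) = 196.2 × (19.2 − 0.687) = 3632.3 kip·in.
M_n = 3632.3/12 = 302.69 kip·ft.

M_n ≈ 303 kip·ft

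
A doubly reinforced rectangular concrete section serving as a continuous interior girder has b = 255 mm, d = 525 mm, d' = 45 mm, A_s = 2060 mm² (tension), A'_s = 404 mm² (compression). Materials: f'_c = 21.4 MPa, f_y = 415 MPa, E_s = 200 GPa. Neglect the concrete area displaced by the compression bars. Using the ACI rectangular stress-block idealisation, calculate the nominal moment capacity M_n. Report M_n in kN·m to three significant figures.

Assume both tension and compression steel yield.
Net tension couple steel: A_s − A'_s = 1656 mm².
a = (A_s − A'_s) f_y / (0.85 f'_c b) = 687240/(0.85 × 21.4 × 255) = 148.16 mm.
c = a/β₁ = 148.16/0.85 = 174.31 mm; ε'_s = 0.003(c − d')/c = 0.0022 ≥ f_y/E_s = 0.0021, so compression steel does yield.
M_n = (A_s − A'_s) f_y (d − a/2) + A'_s f_y (d − d') = [687240 × (525 − 74.08) + 167660 × (525 − 45)] × 10⁻⁶ = 309.89 + 80.48 = 390.37 kN·m.

M_n ≈ 390 kN·m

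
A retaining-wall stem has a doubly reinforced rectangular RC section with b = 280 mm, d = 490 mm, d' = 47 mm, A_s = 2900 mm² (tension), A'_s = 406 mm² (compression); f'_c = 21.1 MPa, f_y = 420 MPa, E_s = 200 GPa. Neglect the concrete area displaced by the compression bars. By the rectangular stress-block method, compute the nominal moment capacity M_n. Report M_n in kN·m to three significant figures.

Assume both tension and compression steel yield.
Net tension couple steel: A_s − A'_s = 2494 mm².
a = (A_s − A'_s) f_y / (0.85 f'_c b) = 1047480/(0.85 × 21.1 × 280) = 208.59 mm.
c = a/β₁ = 208.59/0.85 = 245.40 mm; ε'_s = 0.003(c − d')/c = 0.0024 ≥ f_y/E_s = 0.0021, so compression steel does yield.
M_n = (A_s − A'_s) f_y (d − a/2) + A'_s f_y (d − d') = [1047480 × (490 − 104.295) + 170520 × (490 − 47)] × 10⁻⁶ = 404.02 + 75.54 = 479.56 kN·m.

M_n ≈ 480 kN·m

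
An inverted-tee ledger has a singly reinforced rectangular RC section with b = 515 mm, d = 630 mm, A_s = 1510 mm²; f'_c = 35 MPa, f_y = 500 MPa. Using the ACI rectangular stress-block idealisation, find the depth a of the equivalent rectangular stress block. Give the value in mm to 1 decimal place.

a ≈ 49.3 mm

T = A_s f_y = 1510 × 500 = 755000 N = 755 kN.
Setting C = 0.85 f'_c a b equal to T: a = 755000/(0.85 × 35 × 515) = 49.3 mm.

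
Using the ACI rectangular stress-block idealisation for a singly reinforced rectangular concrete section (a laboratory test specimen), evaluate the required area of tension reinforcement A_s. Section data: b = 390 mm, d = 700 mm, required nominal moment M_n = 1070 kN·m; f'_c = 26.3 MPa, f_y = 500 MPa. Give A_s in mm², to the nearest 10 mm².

With M_n = 0.85 f'_c a b (d − a/2), solve the quadratic for a:
a = d − √(d² − 2M_n/(0.85 f'_c b)) = 700 − √(700² − 2 × 1070×10⁶/(0.85 × 26.3 × 390)) = 205.49 mm.
A_s = 0.85 f'_c a b / f_y = 0.85 × 26.3 × 205.49 × 390 / 500 = 3583.1 mm².

A_s ≈ 3580 mm²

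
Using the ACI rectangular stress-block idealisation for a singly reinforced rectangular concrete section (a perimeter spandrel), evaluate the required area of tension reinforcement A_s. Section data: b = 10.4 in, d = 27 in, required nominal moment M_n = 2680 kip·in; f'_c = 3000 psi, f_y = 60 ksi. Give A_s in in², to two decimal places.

From M_n = 0.85 f'_c a b (d − a/2):
a = d − √(d² − 2M_n/(0.85 f'_c b)) = 27 − √(27² − 2 × 2680/(0.85 × 3 × 10.4)) = 4.046 in.
A_s = 0.85 f'_c a b / f_y = 0.85 × 3 × 4.046 × 10.4 / 60 = 1.788 in².

A_s ≈ 1.79 in²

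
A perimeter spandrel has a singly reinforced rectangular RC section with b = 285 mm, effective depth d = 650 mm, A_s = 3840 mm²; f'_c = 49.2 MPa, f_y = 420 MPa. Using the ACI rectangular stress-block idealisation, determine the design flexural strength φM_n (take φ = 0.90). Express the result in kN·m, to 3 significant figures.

T = A_s f_y = 3840 × 420 = 1612800 N = 1612.8 kN.
From C = T: a = T/(0.85 f'_c b) = 1612800/(0.85 × 49.2 × 285) = 135.32 mm.
M_n = T(d − a/2) = 1612.8 kN × (650 − 67.66) mm = 939.20 kN·m.
φM_n = 0.90 × 939.20 = 845.28 kN·m.

φM_n ≈ 845 kN·m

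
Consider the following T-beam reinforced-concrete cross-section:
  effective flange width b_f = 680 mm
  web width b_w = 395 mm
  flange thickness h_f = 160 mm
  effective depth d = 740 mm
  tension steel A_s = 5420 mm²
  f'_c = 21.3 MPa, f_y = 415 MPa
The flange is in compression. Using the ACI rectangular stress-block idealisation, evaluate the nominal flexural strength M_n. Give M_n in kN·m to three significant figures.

Tension: T = A_s f_y = 5420 × 415 = 2249300 N.
Try a within the flange: a = T/(0.85 f'_c b_f) = 2249300/(0.85 × 21.3 × 680) = 182.70 mm.
a = 182.70 > h_f = 160 mm: the block extends into the web. Split into flange-overhang and web parts.
C_f = 0.85 f'_c (b_f − b_w) h_f = 0.85 × 21.3 × (680 − 395) × 160 = 825588 N.
Remaining web compression depth: a_w = (T − C_f)/(0.85 f'_c b_w) = (2249300 − 825588)/(0.85 × 21.3 × 395) = 199.08 mm.
M_n = C_f(d − h_f/2) + (T − C_f)(d − a_w/2) = 825588 × (740 − 80) + 1423712 × (740 − 99.54) = 544.89 + 911.83 = 1456.72 × 10⁶ N·mm.
M_n = 1456.72 kN·m.

M_n ≈ 1460 kN·m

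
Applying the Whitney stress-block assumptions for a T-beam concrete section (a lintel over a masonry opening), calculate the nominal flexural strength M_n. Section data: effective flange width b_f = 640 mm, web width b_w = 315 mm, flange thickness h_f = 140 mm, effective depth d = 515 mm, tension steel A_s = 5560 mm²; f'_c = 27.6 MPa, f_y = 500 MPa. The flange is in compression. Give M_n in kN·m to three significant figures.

M_n ≈ 1160 kN·m

Tension: T = A_s f_y = 5560 × 500 = 2780000 N.
Try a within the flange: a = T/(0.85 f'_c b_f) = 2780000/(0.85 × 27.6 × 640) = 185.16 mm.
a = 185.16 > h_f = 140 mm: the block extends into the web. Split into flange-overhang and web parts.
C_f = 0.85 f'_c (b_f − b_w) h_f = 0.85 × 27.6 × (640 − 315) × 140 = 1067430 N.
Remaining web compression depth: a_w = (T − C_f)/(0.85 f'_c b_w) = (2780000 − 1067430)/(0.85 × 27.6 × 315) = 231.74 mm.
M_n = C_f(d − h_f/2) + (T − C_f)(d − a_w/2) = 1067430 × (515 − 70) + 1712570 × (515 − 115.87) = 475.01 + 683.54 = 1158.55 × 10⁶ N·mm.
M_n = 1158.55 kN·m.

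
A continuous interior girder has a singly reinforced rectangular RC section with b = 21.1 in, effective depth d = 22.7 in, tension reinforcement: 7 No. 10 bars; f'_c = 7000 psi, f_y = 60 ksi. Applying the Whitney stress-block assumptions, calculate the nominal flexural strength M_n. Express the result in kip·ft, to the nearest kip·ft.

M_n ≈ 915 kip·ft

A_s = 7 × 1.27 = 8.89 in².
T = A_s f_y = 8.89 × 60 = 533.4 kips.
a = T/(0.85 f'_c b) = 533.4/(0.85 × 7 × 21.1) = 4.249 in.
M_n = T(d − a/2) = 533.4 × (22.7 − 2.1245) = 10975.0 kip·in = 10975.0/12 = 914.58 kip·ft.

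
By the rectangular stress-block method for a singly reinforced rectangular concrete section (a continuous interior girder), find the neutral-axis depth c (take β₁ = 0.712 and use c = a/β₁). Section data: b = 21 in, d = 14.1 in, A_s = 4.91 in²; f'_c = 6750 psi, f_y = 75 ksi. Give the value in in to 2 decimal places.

T = A_s f_y = 4.91 × 75 = 368.25 kips.
a = T/(0.85 f'_c b) = 368.25/(0.85 × 6.75 × 21) = 3.0563 in.
With β₁ = 0.712, c = a/β₁ = 3.0563/0.712 = 4.29 in.

c ≈ 4.29 in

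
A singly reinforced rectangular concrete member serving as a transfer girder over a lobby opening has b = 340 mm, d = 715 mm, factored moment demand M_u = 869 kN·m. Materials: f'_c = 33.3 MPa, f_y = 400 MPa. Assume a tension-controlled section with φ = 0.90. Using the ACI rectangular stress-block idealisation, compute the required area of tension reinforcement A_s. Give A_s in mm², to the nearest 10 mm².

A_s ≈ 3790 mm²

M_n = M_u/φ = 869/0.90 = 965.556 kN·m.
With M_n = 0.85 f'_c a b (d − a/2), solve the quadratic for a:
a = d − √(d² − 2M_n/(0.85 f'_c b)) = 715 − √(715² − 2 × 965.556×10⁶/(0.85 × 33.3 × 340)) = 157.72 mm.
A_s = 0.85 f'_c a b / f_y = 0.85 × 33.3 × 157.72 × 340 / 400 = 3794.6 mm².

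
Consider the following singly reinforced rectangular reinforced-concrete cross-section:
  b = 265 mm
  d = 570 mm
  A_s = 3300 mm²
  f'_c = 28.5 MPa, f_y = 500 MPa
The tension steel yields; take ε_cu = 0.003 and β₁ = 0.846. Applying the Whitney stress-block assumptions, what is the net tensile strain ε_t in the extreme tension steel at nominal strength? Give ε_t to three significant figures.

a = A_s f_y/(0.85 f'_c b) = 257.02 mm.
β₁ = 0.846, so c = a/β₁ = 257.02/0.846 = 303.81 mm.
From the linear strain diagram with ε_cu = 0.003: ε_t = 0.003 (d − c)/c = 0.003 × (570 − 303.81)/303.81 = 0.00263.
ε_t < 0.004 — the section is over-reinforced for flexure under ACI limits.

ε_t ≈ 0.00263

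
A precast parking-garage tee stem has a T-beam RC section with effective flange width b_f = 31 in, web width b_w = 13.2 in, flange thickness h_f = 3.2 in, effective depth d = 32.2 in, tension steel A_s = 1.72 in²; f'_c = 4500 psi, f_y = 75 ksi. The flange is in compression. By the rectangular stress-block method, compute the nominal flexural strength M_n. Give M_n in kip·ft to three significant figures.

M_n ≈ 340 kip·ft

Tension: T = A_s f_y = 1.72 × 75 = 129 kips.
Try a within the flange: a = T/(0.85 f'_c b_f) = 129/(0.85 × 4.5 × 31) = 1.088 in.
Since a = 1.088 ≤ h_f = 3.2 in, the stress block lies entirely in the flange; analyse as a rectangular beam of width b_f.
M_n = T(d − a/2) = 129 × (32.2 − 0.544) = 4083.6 kip·in.
M_n = 4083.6/12 = 340.30 kip·ft.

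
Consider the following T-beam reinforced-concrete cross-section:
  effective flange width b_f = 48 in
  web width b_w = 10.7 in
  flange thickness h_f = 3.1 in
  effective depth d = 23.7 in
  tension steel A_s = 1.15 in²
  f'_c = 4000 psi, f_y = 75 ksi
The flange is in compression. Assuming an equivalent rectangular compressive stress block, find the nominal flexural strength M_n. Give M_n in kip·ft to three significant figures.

M_n ≈ 168 kip·ft

Tension: T = A_s f_y = 1.15 × 75 = 86.25 kips.
Try a within the flange: a = T/(0.85 f'_c b_f) = 86.25/(0.85 × 4 × 48) = 0.528 in.
Since a = 0.528 ≤ h_f = 3.1 in, the stress block lies entirely in the flange; analyse as a rectangular beam of width b_f.
M_n = T(d − a/2) = 86.25 × (23.7 − 0.264) = 2021.4 kip·in.
M_n = 2021.4/12 = 168.45 kip·ft.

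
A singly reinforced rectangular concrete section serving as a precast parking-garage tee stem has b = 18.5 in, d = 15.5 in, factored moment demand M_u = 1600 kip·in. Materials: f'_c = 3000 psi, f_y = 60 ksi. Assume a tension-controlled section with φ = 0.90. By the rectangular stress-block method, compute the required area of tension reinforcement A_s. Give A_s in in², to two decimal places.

M_n = M_u/φ = 1600/0.90 = 1777.78 kip·in.
From M_n = 0.85 f'_c a b (d − a/2):
a = d − √(d² − 2M_n/(0.85 f'_c b)) = 15.5 − √(15.5² − 2 × 1777.78/(0.85 × 3 × 18.5)) = 2.659 in.
A_s = 0.85 f'_c a b / f_y = 0.85 × 3 × 2.659 × 18.5 / 60 = 2.091 in².

A_s ≈ 2.09 in²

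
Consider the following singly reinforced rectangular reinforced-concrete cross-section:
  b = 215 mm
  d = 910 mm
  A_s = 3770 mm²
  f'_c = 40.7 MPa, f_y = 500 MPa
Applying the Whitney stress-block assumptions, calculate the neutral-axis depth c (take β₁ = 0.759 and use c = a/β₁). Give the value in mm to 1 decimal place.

T = A_s f_y = 3770 × 500 = 1885000 N = 1885 kN.
Setting C = 0.85 f'_c a b equal to T: a = 1885000/(0.85 × 40.7 × 215) = 253.431 mm.
With β₁ = 0.759, c = a/β₁ = 253.431/0.759 = 333.9 mm.

c ≈ 333.9 mm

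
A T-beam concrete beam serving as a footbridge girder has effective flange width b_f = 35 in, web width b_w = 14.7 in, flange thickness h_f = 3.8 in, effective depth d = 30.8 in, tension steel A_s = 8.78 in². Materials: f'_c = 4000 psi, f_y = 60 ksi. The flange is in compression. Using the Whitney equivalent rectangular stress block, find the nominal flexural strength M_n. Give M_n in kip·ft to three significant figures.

M_n ≈ 1250 kip·ft

Tension: T = A_s f_y = 8.78 × 60 = 526.8 kips.
Try a within the flange: a = T/(0.85 f'_c b_f) = 526.8/(0.85 × 4 × 35) = 4.427 in.
a = 4.427 > h_f = 3.8 in: the block extends into the web. Split into flange-overhang and web parts.
C_f = 0.85 f'_c (b_f − b_w) h_f = 0.85 × 4 × (35 − 14.7) × 3.8 = 262.3 kips.
Remaining web compression depth: a_w = (T − C_f)/(0.85 f'_c b_w) = (526.8 − 262.3)/(0.85 × 4 × 14.7) = 5.292 in.
M_n = C_f(d − h_f/2) + (T − C_f)(d − a_w/2) = 262.3 × (30.8 − 1.9) + 264.5 × (30.8 − 2.646) = 7580.5 + 7446.7 = 15027.2 kip·in.
M_n = 15027.2/12 = 1252.27 kip·ft.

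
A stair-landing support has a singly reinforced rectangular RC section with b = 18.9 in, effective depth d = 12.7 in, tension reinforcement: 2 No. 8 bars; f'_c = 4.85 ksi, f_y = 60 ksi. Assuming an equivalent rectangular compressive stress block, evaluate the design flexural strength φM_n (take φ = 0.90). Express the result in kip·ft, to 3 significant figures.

A_s = 2 × 0.79 = 1.58 in².
T = A_s f_y = 1.58 × 60 = 94.8 kips.
a = T/(0.85 f'_c b) = 94.8/(0.85 × 4.85 × 18.9) = 1.217 in.
M_n = T(d − a/2) = 94.8 × (12.7 − 0.6085) = 1146.3 kip·in = 1146.3/12 = 95.53 kip·ft.
φM_n = 0.90 × 95.53 = 85.98 kip·ft.

φM_n ≈ 86.0 kip·ft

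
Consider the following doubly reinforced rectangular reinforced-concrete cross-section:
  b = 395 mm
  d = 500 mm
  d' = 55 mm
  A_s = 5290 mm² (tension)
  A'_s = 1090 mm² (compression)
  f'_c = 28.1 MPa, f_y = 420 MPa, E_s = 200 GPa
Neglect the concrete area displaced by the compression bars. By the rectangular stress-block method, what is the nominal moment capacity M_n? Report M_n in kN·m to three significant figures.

Assume both tension and compression steel yield.
Net tension couple steel: A_s − A'_s = 4200 mm².
a = (A_s − A'_s) f_y / (0.85 f'_c b) = 1764000/(0.85 × 28.1 × 395) = 186.97 mm.
c = a/β₁ = 186.97/0.849 = 220.22 mm; ε'_s = 0.003(c − d')/c = 0.0023 ≥ f_y/E_s = 0.0021, so compression steel does yield.
M_n = (A_s − A'_s) f_y (d − a/2) + A'_s f_y (d − d') = [1764000 × (500 − 93.485) + 457800 × (500 − 55)] × 10⁻⁶ = 717.09 + 203.72 = 920.81 kN·m.

M_n ≈ 921 kN·m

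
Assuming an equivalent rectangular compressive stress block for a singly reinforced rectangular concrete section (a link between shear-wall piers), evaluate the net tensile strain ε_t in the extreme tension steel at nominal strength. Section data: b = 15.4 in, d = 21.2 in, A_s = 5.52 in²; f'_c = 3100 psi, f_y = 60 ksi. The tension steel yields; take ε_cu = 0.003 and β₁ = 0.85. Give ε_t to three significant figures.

ε_t ≈ 0.00362

a = A_s f_y/(0.85 f'_c b) = 8.162 in.
β₁ = 0.85, so c = a/β₁ = 8.162/0.85 = 9.602 in.
From the linear strain diagram with ε_cu = 0.003: ε_t = 0.003 (d − c)/c = 0.003 × (21.2 − 9.602)/9.602 = 0.00362.
ε_t < 0.004 — the section is over-reinforced for flexure under ACI limits.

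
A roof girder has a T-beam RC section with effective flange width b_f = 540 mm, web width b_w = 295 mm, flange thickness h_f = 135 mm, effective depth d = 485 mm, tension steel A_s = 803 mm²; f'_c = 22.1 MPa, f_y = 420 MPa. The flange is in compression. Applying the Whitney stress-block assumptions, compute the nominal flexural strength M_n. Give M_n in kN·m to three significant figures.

M_n ≈ 158 kN·m

Tension: T = A_s f_y = 803 × 420 = 337260 N.
Try a within the flange: a = T/(0.85 f'_c b_f) = 337260/(0.85 × 22.1 × 540) = 33.25 mm.
Since a = 33.25 ≤ h_f = 135 mm, the stress block lies entirely in the flange; analyse as a rectangular beam of width b_f.
M_n = T(d − a/2) = 337260 × (485 − 16.625) = 157.96 × 10⁶ N·mm.
M_n = 157.96 kN·m.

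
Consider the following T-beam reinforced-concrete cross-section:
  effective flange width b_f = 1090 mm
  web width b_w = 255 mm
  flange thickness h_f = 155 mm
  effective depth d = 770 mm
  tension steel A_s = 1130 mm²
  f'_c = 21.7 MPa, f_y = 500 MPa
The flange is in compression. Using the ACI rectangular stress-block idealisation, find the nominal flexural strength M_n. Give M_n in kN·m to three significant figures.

M_n ≈ 427 kN·m

Tension: T = A_s f_y = 1130 × 500 = 565000 N.
Try a within the flange: a = T/(0.85 f'_c b_f) = 565000/(0.85 × 21.7 × 1090) = 28.10 mm.
Since a = 28.10 ≤ h_f = 155 mm, the stress block lies entirely in the flange; analyse as a rectangular beam of width b_f.
M_n = T(d − a/2) = 565000 × (770 − 14.05) = 427.11 × 10⁶ N·mm.
M_n = 427.11 kN·m.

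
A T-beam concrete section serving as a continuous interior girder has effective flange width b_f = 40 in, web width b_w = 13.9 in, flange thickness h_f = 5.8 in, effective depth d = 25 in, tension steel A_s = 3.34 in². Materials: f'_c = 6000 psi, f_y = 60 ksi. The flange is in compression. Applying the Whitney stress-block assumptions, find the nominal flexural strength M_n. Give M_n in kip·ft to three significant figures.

Tension: T = A_s f_y = 3.34 × 60 = 200.4 kips.
Try a within the flange: a = T/(0.85 f'_c b_f) = 200.4/(0.85 × 6 × 40) = 0.982 in.
Since a = 0.982 ≤ h_f = 5.8 in, the stress block lies entirely in the flange; analyse as a rectangular beam of width b_f.
M_n = T(d − a/2) = 200.4 × (25 − 0.491) = 4911.6 kip·in.
M_n = 4911.6/12 = 409.30 kip·ft.

M_n ≈ 409 kip·ft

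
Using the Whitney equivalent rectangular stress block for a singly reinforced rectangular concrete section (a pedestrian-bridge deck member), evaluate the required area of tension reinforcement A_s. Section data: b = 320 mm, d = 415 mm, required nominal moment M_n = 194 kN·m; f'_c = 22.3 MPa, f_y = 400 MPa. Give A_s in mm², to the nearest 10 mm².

A_s ≈ 1300 mm²

With M_n = 0.85 f'_c a b (d − a/2), solve the quadratic for a:
a = d − √(d² − 2M_n/(0.85 f'_c b)) = 415 − √(415² − 2 × 194×10⁶/(0.85 × 22.3 × 320)) = 85.97 mm.
A_s = 0.85 f'_c a b / f_y = 0.85 × 22.3 × 85.97 × 320 / 400 = 1303.6 mm².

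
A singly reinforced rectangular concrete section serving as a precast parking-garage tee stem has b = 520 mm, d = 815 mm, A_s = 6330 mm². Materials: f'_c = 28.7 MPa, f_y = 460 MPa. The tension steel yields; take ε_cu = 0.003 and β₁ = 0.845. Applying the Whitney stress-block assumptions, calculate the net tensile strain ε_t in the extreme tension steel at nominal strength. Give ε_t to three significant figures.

ε_t ≈ 0.00600

a = A_s f_y/(0.85 f'_c b) = 229.54 mm.
β₁ = 0.845, so c = a/β₁ = 229.54/0.845 = 271.64 mm.
From the linear strain diagram with ε_cu = 0.003: ε_t = 0.003 (d − c)/c = 0.003 × (815 − 271.64)/271.64 = 0.00600.
Since ε_t ≥ 0.005, the section is tension-controlled.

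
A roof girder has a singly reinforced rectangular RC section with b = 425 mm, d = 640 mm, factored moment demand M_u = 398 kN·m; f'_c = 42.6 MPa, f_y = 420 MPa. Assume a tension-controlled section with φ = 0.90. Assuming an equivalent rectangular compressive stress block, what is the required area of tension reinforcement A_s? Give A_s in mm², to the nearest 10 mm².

M_n = M_u/φ = 398/0.90 = 442.222 kN·m.
With M_n = 0.85 f'_c a b (d − a/2), solve the quadratic for a:
a = d − √(d² − 2M_n/(0.85 f'_c b)) = 640 − √(640² − 2 × 442.222×10⁶/(0.85 × 42.6 × 425)) = 46.60 mm.
A_s = 0.85 f'_c a b / f_y = 0.85 × 42.6 × 46.60 × 425 / 420 = 1707.5 mm².

A_s ≈ 1710 mm²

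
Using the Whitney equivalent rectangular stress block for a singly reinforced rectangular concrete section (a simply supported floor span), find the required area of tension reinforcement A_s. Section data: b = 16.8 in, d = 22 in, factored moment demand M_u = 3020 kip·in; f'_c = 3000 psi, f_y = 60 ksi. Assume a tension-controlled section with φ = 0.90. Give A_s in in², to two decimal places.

M_n = M_u/φ = 3020/0.90 = 3355.56 kip·in.
From M_n = 0.85 f'_c a b (d − a/2):
a = d − √(d² − 2M_n/(0.85 f'_c b)) = 22 − √(22² − 2 × 3355.56/(0.85 × 3 × 16.8)) = 3.907 in.
A_s = 0.85 f'_c a b / f_y = 0.85 × 3 × 3.907 × 16.8 / 60 = 2.790 in².

A_s ≈ 2.79 in²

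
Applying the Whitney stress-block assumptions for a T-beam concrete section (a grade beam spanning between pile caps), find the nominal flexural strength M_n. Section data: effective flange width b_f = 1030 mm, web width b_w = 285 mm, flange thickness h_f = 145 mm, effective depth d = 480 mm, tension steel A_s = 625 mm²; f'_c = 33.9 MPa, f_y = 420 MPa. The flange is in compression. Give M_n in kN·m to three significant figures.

Tension: T = A_s f_y = 625 × 420 = 262500 N.
Try a within the flange: a = T/(0.85 f'_c b_f) = 262500/(0.85 × 33.9 × 1030) = 8.84 mm.
Since a = 8.84 ≤ h_f = 145 mm, the stress block lies entirely in the flange; analyse as a rectangular beam of width b_f.
M_n = T(d − a/2) = 262500 × (480 − 4.42) = 124.84 × 10⁶ N·mm.
M_n = 124.84 kN·m.

M_n ≈ 125 kN·m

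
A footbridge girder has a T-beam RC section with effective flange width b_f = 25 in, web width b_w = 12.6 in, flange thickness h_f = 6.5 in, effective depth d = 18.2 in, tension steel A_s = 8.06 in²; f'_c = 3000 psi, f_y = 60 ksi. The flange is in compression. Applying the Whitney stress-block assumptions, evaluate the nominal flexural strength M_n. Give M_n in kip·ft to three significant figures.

Tension: T = A_s f_y = 8.06 × 60 = 483.6 kips.
Try a within the flange: a = T/(0.85 f'_c b_f) = 483.6/(0.85 × 3 × 25) = 7.586 in.
a = 7.586 > h_f = 6.5 in: the block extends into the web. Split into flange-overhang and web parts.
C_f = 0.85 f'_c (b_f − b_w) h_f = 0.85 × 3 × (25 − 12.6) × 6.5 = 205.5 kips.
Remaining web compression depth: a_w = (T − C_f)/(0.85 f'_c b_w) = (483.6 − 205.5)/(0.85 × 3 × 12.6) = 8.655 in.
M_n = C_f(d − h_f/2) + (T − C_f)(d − a_w/2) = 205.5 × (18.2 − 3.25) + 278.1 × (18.2 − 4.3275) = 3072.2 + 3857.9 = 6930.1 kip·in.
M_n = 6930.1/12 = 577.51 kip·ft.

M_n ≈ 578 kip·ft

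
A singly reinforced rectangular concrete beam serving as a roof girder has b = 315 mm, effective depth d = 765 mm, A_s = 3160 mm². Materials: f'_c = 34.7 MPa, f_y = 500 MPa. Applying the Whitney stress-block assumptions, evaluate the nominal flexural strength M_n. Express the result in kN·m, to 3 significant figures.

T = A_s f_y = 3160 × 500 = 1580000 N = 1580 kN.
From C = T: a = T/(0.85 f'_c b) = 1580000/(0.85 × 34.7 × 315) = 170.06 mm.
M_n = T(d − a/2) = 1580 kN × (765 − 85.03) mm = 1074.35 kN·m.

M_n ≈ 1070 kN·m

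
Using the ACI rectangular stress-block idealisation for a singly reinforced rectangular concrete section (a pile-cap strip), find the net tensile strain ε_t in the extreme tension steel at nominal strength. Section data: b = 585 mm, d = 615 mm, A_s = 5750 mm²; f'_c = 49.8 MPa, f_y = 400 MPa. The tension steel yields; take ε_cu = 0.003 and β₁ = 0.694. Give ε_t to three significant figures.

ε_t ≈ 0.0108

a = A_s f_y/(0.85 f'_c b) = 92.88 mm.
β₁ = 0.694, so c = a/β₁ = 92.88/0.694 = 133.83 mm.
From the linear strain diagram with ε_cu = 0.003: ε_t = 0.003 (d − c)/c = 0.003 × (615 − 133.83)/133.83 = 0.0108.
Since ε_t ≥ 0.005, the section is tension-controlled.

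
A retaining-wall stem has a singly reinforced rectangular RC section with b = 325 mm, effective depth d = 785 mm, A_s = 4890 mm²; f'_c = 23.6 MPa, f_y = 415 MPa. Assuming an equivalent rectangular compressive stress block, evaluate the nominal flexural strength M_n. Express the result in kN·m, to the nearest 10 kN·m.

T = A_s f_y = 4890 × 415 = 2029350 N = 2029.35 kN.
From C = T: a = T/(0.85 f'_c b) = 2029350/(0.85 × 23.6 × 325) = 311.27 mm.
M_n = T(d − a/2) = 2029.35 kN × (785 − 155.635) mm = 1277.20 kN·m.

M_n ≈ 1280 kN·m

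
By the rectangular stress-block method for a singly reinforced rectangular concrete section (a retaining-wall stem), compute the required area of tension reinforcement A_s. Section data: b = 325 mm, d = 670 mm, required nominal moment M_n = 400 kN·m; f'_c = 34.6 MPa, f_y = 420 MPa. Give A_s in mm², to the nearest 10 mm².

With M_n = 0.85 f'_c a b (d − a/2), solve the quadratic for a:
a = d − √(d² − 2M_n/(0.85 f'_c b)) = 670 − √(670² − 2 × 400×10⁶/(0.85 × 34.6 × 325)) = 65.68 mm.
A_s = 0.85 f'_c a b / f_y = 0.85 × 34.6 × 65.68 × 325 / 420 = 1494.7 mm².

A_s ≈ 1490 mm²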